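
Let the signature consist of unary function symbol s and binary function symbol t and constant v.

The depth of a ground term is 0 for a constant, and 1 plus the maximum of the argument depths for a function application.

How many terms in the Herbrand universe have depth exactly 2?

If N_k denotes the number of depth-≤k ground terms, the 1 constant gives N_0 = 1, and each function symbol of arity r contributes N_{k-1}^r new terms at level k: N_k = 1 + N_{k-1} + N_{k-1}^2.
N_0 = 1
N_1 = 1 + 1 + 1^2 = 3
N_2 = 1 + 3 + 3^2 = 13
Terms of depth exactly 2: N_2 − N_1 = 13 − 3 = 10.

10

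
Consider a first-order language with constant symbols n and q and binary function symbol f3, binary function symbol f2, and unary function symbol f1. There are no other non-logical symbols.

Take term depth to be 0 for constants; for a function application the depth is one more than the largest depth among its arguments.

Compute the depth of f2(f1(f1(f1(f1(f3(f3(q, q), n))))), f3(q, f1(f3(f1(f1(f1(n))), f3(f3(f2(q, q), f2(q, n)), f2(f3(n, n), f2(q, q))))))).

depth(f3(q, q)) = 1 + max(0, 0) = 1
depth(f3(f3(q, q), n)) = 1 + max(1, 0) = 2
depth(f1(f3(f3(q, q), n))) = 1 + depth(f3(f3(q, q), n)) = 1 + 2 = 3
depth(f1(f1(f3(f3(q, q), n)))) = 1 + depth(f1(f3(f3(q, q), n))) = 1 + 3 = 4
depth(f1(f1(f1(f3(f3(q, q), n))))) = 1 + depth(f1(f1(f3(f3(q, q), n)))) = 1 + 4 = 5
depth(f1(f1(f1(f1(f3(f3(q, q), n)))))) = 1 + depth(f1(f1(f1(f3(f3(q, q), n))))) = 1 + 5 = 6
depth(f1(n)) = 1 + depth(n) = 1 + 0 = 1
depth(f1(f1(n))) = 1 + depth(f1(n)) = 1 + 1 = 2
depth(f1(f1(f1(n)))) = 1 + depth(f1(f1(n))) = 1 + 2 = 3
depth(f2(q, q)) = 1 + max(0, 0) = 1
depth(f2(q, n)) = 1 + max(0, 0) = 1
depth(f3(f2(q, q), f2(q, n))) = 1 + max(1, 1) = 2
depth(f3(n, n)) = 1 + max(0, 0) = 1
depth(f2(f3(n, n), f2(q, q))) = 1 + max(1, 1) = 2
depth(f3(f3(f2(q, q), f2(q, n)), f2(f3(n, n), f2(q, q)))) = 1 + max(2, 2) = 3
depth(f3(f1(f1(f1(n))), f3(f3(f2(q, q), f2(q, n)), f2(f3(n, n), f2(q, q))))) = 1 + max(3, 3) = 4
depth(f1(f3(f1(f1(f1(n))), f3(f3(f2(q, q), f2(q, n)), f2(f3(n, n), f2(q, q)))))) = 1 + depth(f3(f1(f1(f1(n))), f3(f3(f2(q, q), f2(q, n)), f2(f3(n, n), f2(q, q))))) = 1 + 4 = 5
depth(f3(q, f1(f3(f1(f1(f1(n))), f3(f3(f2(q, q), f2(q, n)), f2(f3(n, n), f2(q, q))))))) = 1 + max(0, 5) = 6
depth(f2(f1(f1(f1(f1(f3(f3(q, q), n))))), f3(q, f1(f3(f1(f1(f1(n))), f3(f3(f2(q, q), f2(q, n)), f2(f3(n, n), f2(q, q)))))))) = 1 + max(6, 6) = 7

7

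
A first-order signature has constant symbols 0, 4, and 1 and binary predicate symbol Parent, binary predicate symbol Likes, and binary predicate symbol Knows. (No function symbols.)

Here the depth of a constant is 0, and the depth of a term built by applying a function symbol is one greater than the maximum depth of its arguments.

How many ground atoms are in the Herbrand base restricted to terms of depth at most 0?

First count ground terms of depth ≤ 0.
With no function symbols every ground term is a constant, so there are exactly 3 ground terms at every depth bound.
N_0 = 3
Explicitly: 0, 4, 1.
So |H| = 3.
Each predicate of arity r yields |H|^r ground atoms (one per choice of an r-tuple from H):
  Parent: 3^2 = 9;  Likes: 3^2 = 9;  Knows: 3^2 = 9
Total ground atoms: 9 + 9 + 9 = 27.

27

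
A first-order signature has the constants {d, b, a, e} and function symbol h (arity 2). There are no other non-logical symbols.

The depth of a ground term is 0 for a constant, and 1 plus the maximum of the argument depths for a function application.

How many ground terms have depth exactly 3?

Write N_k for the number of ground terms of depth ≤ k. A term of depth ≤ k is either a constant or a function symbol applied to arguments of depth ≤ k−1, so N_k = 4 + N_{k-1}^2.
N_0 = 4
N_1 = 4 + 4^2 = 20
N_2 = 4 + 20^2 = 404
N_3 = 4 + 404^2 = 163220
Terms of depth exactly 3: N_3 − N_2 = 163220 − 404 = 162816.

162816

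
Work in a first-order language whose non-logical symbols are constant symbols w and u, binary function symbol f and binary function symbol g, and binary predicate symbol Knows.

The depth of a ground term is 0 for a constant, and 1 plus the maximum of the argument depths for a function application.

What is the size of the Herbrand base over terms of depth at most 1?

First count ground terms of depth ≤ 1.
Let N_k count ground terms of depth at most k. Each non-constant term of depth ≤ k is some function symbol applied to depth-≤(k−1) arguments, giving N_k = 2 + N_{k-1}^2 + N_{k-1}^2.
N_0 = 2
N_1 = 2 + 2^2 + 2^2 = 10
Explicitly: w, u, f(w, w), f(w, u), f(u, w), f(u, u), g(w, w), g(w, u), g(u, w), g(u, u).
So |H| = 10.
For each predicate symbol, the number of ground atoms is |H| raised to its arity; summing:
  Knows: 10^2 = 100
Total ground atoms: 100.

100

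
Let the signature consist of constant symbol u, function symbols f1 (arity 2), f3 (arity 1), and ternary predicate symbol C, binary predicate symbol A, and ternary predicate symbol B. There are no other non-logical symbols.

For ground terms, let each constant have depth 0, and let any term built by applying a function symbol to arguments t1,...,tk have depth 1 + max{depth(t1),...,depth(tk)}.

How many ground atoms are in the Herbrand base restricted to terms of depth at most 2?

4563

First count ground terms of depth ≤ 2.
Let N_k = |{terms of depth ≤ k}|. Then N_0 = 1 and N_k = 1 + N_{k-1}^2 + N_{k-1} for k ≥ 1 (one summand per function symbol, arity giving the exponent).
N_0 = 1
N_1 = 1 + 1^2 + 1 = 3
N_2 = 1 + 3^2 + 3 = 13
So |H| = 13.
A ground atom is a predicate applied to a tuple of terms from H, so the count is the sum over predicates of |H|^arity:
  C: 13^3 = 2197;  A: 13^2 = 169;  B: 13^3 = 2197
Total ground atoms: 2197 + 169 + 2197 = 4563.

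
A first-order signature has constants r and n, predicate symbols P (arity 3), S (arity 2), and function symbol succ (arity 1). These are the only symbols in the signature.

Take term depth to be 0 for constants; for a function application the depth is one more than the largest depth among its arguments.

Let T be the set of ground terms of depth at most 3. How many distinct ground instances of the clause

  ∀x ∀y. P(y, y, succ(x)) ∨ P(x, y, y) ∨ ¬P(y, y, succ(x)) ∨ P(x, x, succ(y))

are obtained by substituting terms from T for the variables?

Ground terms of depth ≤ 3:
  Write N_k for the number of ground terms of depth ≤ k. A term of depth ≤ k is either a constant or a function symbol applied to arguments of depth ≤ k−1, so N_k = 2 + N_{k-1}.
  N_0 = 2
  N_1 = 2 + 2 = 4
  N_2 = 2 + 4 = 6
  N_3 = 2 + 6 = 8
So there are 8 ground terms available for substitution.
Each of x, y ranges independently over the available ground terms, and distinct assignments produce distinct instances.
Number of ground instances = 8^2 = 64.

64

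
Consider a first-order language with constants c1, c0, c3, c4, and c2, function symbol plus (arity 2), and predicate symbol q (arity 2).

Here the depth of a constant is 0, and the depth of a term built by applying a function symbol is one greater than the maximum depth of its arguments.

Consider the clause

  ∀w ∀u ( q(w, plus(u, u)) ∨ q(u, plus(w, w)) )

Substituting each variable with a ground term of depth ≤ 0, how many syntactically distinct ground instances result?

25

Ground terms of depth ≤ 0:
  Let N_k = |{terms of depth ≤ k}|. Then N_0 = 5 and N_k = 5 + N_{k-1}^2 for k ≥ 1 (one summand per function symbol, arity giving the exponent).
  N_0 = 5
  Explicitly: c1, c0, c3, c4, c2.
So there are 5 ground terms available for substitution.
The clause has 2 distinct variables (w, u), each appearing in the body. In the free term algebra distinct substitutions yield syntactically distinct ground instances.
Number of ground instances = 5^2 = 25.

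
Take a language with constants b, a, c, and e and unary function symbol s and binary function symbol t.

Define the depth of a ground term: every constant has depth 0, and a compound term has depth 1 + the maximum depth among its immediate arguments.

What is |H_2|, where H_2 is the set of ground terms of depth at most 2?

604

Write N_k for the number of ground terms of depth ≤ k. A term of depth ≤ k is either a constant or a function symbol applied to arguments of depth ≤ k−1, so N_k = 4 + N_{k-1} + N_{k-1}^2.
N_0 = 4
N_1 = 4 + 4 + 4^2 = 24
N_2 = 4 + 24 + 24^2 = 604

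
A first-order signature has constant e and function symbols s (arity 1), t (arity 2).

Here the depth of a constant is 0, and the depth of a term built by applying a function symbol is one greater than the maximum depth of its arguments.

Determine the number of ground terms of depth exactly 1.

2

Let N_k count ground terms of depth at most k. Each non-constant term of depth ≤ k is some function symbol applied to depth-≤(k−1) arguments, giving N_k = 1 + N_{k-1} + N_{k-1}^2.
N_0 = 1
N_1 = 1 + 1 + 1^2 = 3
Terms of depth exactly 1: N_1 − N_0 = 3 − 1 = 2.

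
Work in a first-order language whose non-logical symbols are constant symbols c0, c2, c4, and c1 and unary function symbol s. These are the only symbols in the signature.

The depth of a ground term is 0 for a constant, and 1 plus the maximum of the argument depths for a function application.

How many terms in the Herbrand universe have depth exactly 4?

4

Let N_k count ground terms of depth at most k. Each non-constant term of depth ≤ k is some function symbol applied to depth-≤(k−1) arguments, giving N_k = 4 + N_{k-1}.
N_0 = 4
N_1 = 4 + 4 = 8
N_2 = 4 + 8 = 12
N_3 = 4 + 12 = 16
N_4 = 4 + 16 = 20
Terms of depth exactly 4: N_4 − N_3 = 20 − 16 = 4.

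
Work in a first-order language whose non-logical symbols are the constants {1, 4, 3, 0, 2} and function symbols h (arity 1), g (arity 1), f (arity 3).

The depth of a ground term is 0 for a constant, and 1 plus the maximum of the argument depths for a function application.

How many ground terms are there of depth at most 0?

5

Let N_k = |{terms of depth ≤ k}|. Then N_0 = 5 and N_k = 5 + N_{k-1} + N_{k-1} + N_{k-1}^3 for k ≥ 1 (one summand per function symbol, arity giving the exponent).
N_0 = 5
Explicitly: 1, 4, 3, 0, 2.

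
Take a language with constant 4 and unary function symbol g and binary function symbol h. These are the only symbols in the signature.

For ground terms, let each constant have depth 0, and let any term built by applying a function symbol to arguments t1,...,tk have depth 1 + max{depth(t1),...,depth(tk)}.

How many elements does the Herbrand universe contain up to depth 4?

Write N_k for the number of ground terms of depth ≤ k. A term of depth ≤ k is either a constant or a function symbol applied to arguments of depth ≤ k−1, so N_k = 1 + N_{k-1} + N_{k-1}^2.
N_0 = 1
N_1 = 1 + 1 + 1^2 = 3
N_2 = 1 + 3 + 3^2 = 13
N_3 = 1 + 13 + 13^2 = 183
N_4 = 1 + 183 + 183^2 = 33673

33673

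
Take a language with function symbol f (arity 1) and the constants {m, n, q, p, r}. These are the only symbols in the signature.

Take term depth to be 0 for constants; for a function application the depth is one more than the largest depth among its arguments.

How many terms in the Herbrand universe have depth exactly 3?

Write N_k for the number of ground terms of depth ≤ k. A term of depth ≤ k is either a constant or a function symbol applied to arguments of depth ≤ k−1, so N_k = 5 + N_{k-1}.
N_0 = 5
N_1 = 5 + 5 = 10
N_2 = 5 + 10 = 15
N_3 = 5 + 15 = 20
Terms of depth exactly 3: N_3 − N_2 = 20 − 15 = 5.

5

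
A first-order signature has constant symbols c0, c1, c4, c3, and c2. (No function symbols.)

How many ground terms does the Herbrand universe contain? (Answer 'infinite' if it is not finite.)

There are no function symbols, so every ground term is one of the 5 constants.
The Herbrand universe is {c0, c1, c4, c3, c2}, which is finite with 5 elements.

5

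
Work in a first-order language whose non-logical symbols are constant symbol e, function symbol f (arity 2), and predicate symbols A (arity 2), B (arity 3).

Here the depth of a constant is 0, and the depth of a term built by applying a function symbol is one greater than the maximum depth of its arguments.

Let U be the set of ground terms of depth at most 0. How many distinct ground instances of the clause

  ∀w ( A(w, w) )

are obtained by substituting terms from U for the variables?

1

Ground terms of depth ≤ 0:
  Let N_k count ground terms of depth at most k. Each non-constant term of depth ≤ k is some function symbol applied to depth-≤(k−1) arguments, giving N_k = 1 + N_{k-1}^2.
  N_0 = 1
So there is exactly 1 ground term available for substitution.
The clause has 1 distinct variable (w), which appears in the body. In the free term algebra distinct substitutions yield syntactically distinct ground instances.
Number of ground instances = 1.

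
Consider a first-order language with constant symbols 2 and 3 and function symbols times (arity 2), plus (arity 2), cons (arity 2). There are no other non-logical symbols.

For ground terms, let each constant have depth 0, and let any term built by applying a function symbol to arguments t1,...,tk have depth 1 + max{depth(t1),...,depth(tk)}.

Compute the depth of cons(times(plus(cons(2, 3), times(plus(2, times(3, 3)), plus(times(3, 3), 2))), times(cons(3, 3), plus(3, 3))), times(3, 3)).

depth(cons(2, 3)) = 1 + max(0, 0) = 1
depth(times(3, 3)) = 1 + max(0, 0) = 1
depth(plus(2, times(3, 3))) = 1 + max(0, 1) = 2
depth(plus(times(3, 3), 2)) = 1 + max(1, 0) = 2
depth(times(plus(2, times(3, 3)), plus(times(3, 3), 2))) = 1 + max(2, 2) = 3
depth(plus(cons(2, 3), times(plus(2, times(3, 3)), plus(times(3, 3), 2)))) = 1 + max(1, 3) = 4
depth(cons(3, 3)) = 1 + max(0, 0) = 1
depth(plus(3, 3)) = 1 + max(0, 0) = 1
depth(times(cons(3, 3), plus(3, 3))) = 1 + max(1, 1) = 2
depth(times(plus(cons(2, 3), times(plus(2, times(3, 3)), plus(times(3, 3), 2))), times(cons(3, 3), plus(3, 3)))) = 1 + max(4, 2) = 5
depth(cons(times(plus(cons(2, 3), times(plus(2, times(3, 3)), plus(times(3, 3), 2))), times(cons(3, 3), plus(3, 3))), times(3, 3))) = 1 + max(5, 1) = 6

6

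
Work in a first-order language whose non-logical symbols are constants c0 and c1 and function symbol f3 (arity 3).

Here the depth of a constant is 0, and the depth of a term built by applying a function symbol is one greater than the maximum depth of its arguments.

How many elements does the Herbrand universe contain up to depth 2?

1002

If N_k denotes the number of depth-≤k ground terms, the 2 constants give N_0 = 2, and each function symbol of arity r contributes N_{k-1}^r new terms at level k: N_k = 2 + N_{k-1}^3.
N_0 = 2
N_1 = 2 + 2^3 = 10
N_2 = 2 + 10^3 = 1002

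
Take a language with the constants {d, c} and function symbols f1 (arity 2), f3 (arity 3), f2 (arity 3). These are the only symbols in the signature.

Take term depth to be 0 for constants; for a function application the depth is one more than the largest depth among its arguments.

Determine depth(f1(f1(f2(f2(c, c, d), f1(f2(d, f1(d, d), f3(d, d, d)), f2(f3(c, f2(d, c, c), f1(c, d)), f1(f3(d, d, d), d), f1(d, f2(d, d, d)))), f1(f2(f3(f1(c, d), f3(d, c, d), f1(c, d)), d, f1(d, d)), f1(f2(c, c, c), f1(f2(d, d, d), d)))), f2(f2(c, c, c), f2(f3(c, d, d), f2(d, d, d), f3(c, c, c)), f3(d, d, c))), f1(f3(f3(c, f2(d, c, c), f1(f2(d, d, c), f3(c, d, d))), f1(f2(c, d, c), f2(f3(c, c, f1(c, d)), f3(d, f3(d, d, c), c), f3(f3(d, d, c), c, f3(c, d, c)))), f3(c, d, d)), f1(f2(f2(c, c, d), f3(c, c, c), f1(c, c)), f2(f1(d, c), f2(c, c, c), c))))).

depth(f2(c, c, d)) = 1 + max(0, 0, 0) = 1
depth(f1(d, d)) = 1 + max(0, 0) = 1
depth(f3(d, d, d)) = 1 + max(0, 0, 0) = 1
depth(f2(d, f1(d, d), f3(d, d, d))) = 1 + max(0, 1, 1) = 2
depth(f2(d, c, c)) = 1 + max(0, 0, 0) = 1
depth(f1(c, d)) = 1 + max(0, 0) = 1
depth(f3(c, f2(d, c, c), f1(c, d))) = 1 + max(0, 1, 1) = 2
depth(f1(f3(d, d, d), d)) = 1 + max(1, 0) = 2
depth(f2(d, d, d)) = 1 + max(0, 0, 0) = 1
depth(f1(d, f2(d, d, d))) = 1 + max(0, 1) = 2
depth(f2(f3(c, f2(d, c, c), f1(c, d)), f1(f3(d, d, d), d), f1(d, f2(d, d, d)))) = 1 + max(2, 2, 2) = 3
depth(f1(f2(d, f1(d, d), f3(d, d, d)), f2(f3(c, f2(d, c, c), f1(c, d)), f1(f3(d, d, d), d), f1(d, f2(d, d, d))))) = 1 + max(2, 3) = 4
depth(f3(d, c, d)) = 1 + max(0, 0, 0) = 1
depth(f3(f1(c, d), f3(d, c, d), f1(c, d))) = 1 + max(1, 1, 1) = 2
depth(f2(f3(f1(c, d), f3(d, c, d), f1(c, d)), d, f1(d, d))) = 1 + max(2, 0, 1) = 3
depth(f2(c, c, c)) = 1 + max(0, 0, 0) = 1
depth(f1(f2(d, d, d), d)) = 1 + max(1, 0) = 2
depth(f1(f2(c, c, c), f1(f2(d, d, d), d))) = 1 + max(1, 2) = 3
depth(f1(f2(f3(f1(c, d), f3(d, c, d), f1(c, d)), d, f1(d, d)), f1(f2(c, c, c), f1(f2(d, d, d), d)))) = 1 + max(3, 3) = 4
depth(f2(f2(c, c, d), f1(f2(d, f1(d, d), f3(d, d, d)), f2(f3(c, f2(d, c, c), f1(c, d)), f1(f3(d, d, d), d), f1(d, f2(d, d, d)))), f1(f2(f3(f1(c, d), f3(d, c, d), f1(c, d)), d, f1(d, d)), f1(f2(c, c, c), f1(f2(d, d, d), d))))) = 1 + max(1, 4, 4) = 5
depth(f3(c, d, d)) = 1 + max(0, 0, 0) = 1
depth(f3(c, c, c)) = 1 + max(0, 0, 0) = 1
depth(f2(f3(c, d, d), f2(d, d, d), f3(c, c, c))) = 1 + max(1, 1, 1) = 2
depth(f3(d, d, c)) = 1 + max(0, 0, 0) = 1
depth(f2(f2(c, c, c), f2(f3(c, d, d), f2(d, d, d), f3(c, c, c)), f3(d, d, c))) = 1 + max(1, 2, 1) = 3
depth(f1(f2(f2(c, c, d), f1(f2(d, f1(d, d), f3(d, d, d)), f2(f3(c, f2(d, c, c), f1(c, d)), f1(f3(d, d, d), d), f1(d, f2(d, d, d)))), f1(f2(f3(f1(c, d), f3(d, c, d), f1(c, d)), d, f1(d, d)), f1(f2(c, c, c), f1(f2(d, d, d), d)))), f2(f2(c, c, c), f2(f3(c, d, d), f2(d, d, d), f3(c, c, c)), f3(d, d, c)))) = 1 + max(5, 3) = 6
depth(f2(d, d, c)) = 1 + max(0, 0, 0) = 1
depth(f1(f2(d, d, c), f3(c, d, d))) = 1 + max(1, 1) = 2
depth(f3(c, f2(d, c, c), f1(f2(d, d, c), f3(c, d, d)))) = 1 + max(0, 1, 2) = 3
depth(f2(c, d, c)) = 1 + max(0, 0, 0) = 1
depth(f3(c, c, f1(c, d))) = 1 + max(0, 0, 1) = 2
depth(f3(d, f3(d, d, c), c)) = 1 + max(0, 1, 0) = 2
depth(f3(c, d, c)) = 1 + max(0, 0, 0) = 1
depth(f3(f3(d, d, c), c, f3(c, d, c))) = 1 + max(1, 0, 1) = 2
depth(f2(f3(c, c, f1(c, d)), f3(d, f3(d, d, c), c), f3(f3(d, d, c), c, f3(c, d, c)))) = 1 + max(2, 2, 2) = 3
depth(f1(f2(c, d, c), f2(f3(c, c, f1(c, d)), f3(d, f3(d, d, c), c), f3(f3(d, d, c), c, f3(c, d, c))))) = 1 + max(1, 3) = 4
depth(f3(f3(c, f2(d, c, c), f1(f2(d, d, c), f3(c, d, d))), f1(f2(c, d, c), f2(f3(c, c, f1(c, d)), f3(d, f3(d, d, c), c), f3(f3(d, d, c), c, f3(c, d, c)))), f3(c, d, d))) = 1 + max(3, 4, 1) = 5
depth(f1(c, c)) = 1 + max(0, 0) = 1
depth(f2(f2(c, c, d), f3(c, c, c), f1(c, c))) = 1 + max(1, 1, 1) = 2
depth(f1(d, c)) = 1 + max(0, 0) = 1
depth(f2(f1(d, c), f2(c, c, c), c)) = 1 + max(1, 1, 0) = 2
depth(f1(f2(f2(c, c, d), f3(c, c, c), f1(c, c)), f2(f1(d, c), f2(c, c, c), c))) = 1 + max(2, 2) = 3
depth(f1(f3(f3(c, f2(d, c, c), f1(f2(d, d, c), f3(c, d, d))), f1(f2(c, d, c), f2(f3(c, c, f1(c, d)), f3(d, f3(d, d, c), c), f3(f3(d, d, c), c, f3(c, d, c)))), f3(c, d, d)), f1(f2(f2(c, c, d), f3(c, c, c), f1(c, c)), f2(f1(d, c), f2(c, c, c), c)))) = 1 + max(5, 3) = 6
depth(f1(f1(f2(f2(c, c, d), f1(f2(d, f1(d, d), f3(d, d, d)), f2(f3(c, f2(d, c, c), f1(c, d)), f1(f3(d, d, d), d), f1(d, f2(d, d, d)))), f1(f2(f3(f1(c, d), f3(d, c, d), f1(c, d)), d, f1(d, d)), f1(f2(c, c, c), f1(f2(d, d, d), d)))), f2(f2(c, c, c), f2(f3(c, d, d), f2(d, d, d), f3(c, c, c)), f3(d, d, c))), f1(f3(f3(c, f2(d, c, c), f1(f2(d, d, c), f3(c, d, d))), f1(f2(c, d, c), f2(f3(c, c, f1(c, d)), f3(d, f3(d, d, c), c), f3(f3(d, d, c), c, f3(c, d, c)))), f3(c, d, d)), f1(f2(f2(c, c, d), f3(c, c, c), f1(c, c)), f2(f1(d, c), f2(c, c, c), c))))) = 1 + max(6, 6) = 7

7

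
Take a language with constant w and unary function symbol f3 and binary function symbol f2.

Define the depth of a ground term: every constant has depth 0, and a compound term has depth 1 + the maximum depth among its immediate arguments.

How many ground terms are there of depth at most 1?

Write N_k for the number of ground terms of depth ≤ k. A term of depth ≤ k is either a constant or a function symbol applied to arguments of depth ≤ k−1, so N_k = 1 + N_{k-1} + N_{k-1}^2.
N_0 = 1
N_1 = 1 + 1 + 1^2 = 3

3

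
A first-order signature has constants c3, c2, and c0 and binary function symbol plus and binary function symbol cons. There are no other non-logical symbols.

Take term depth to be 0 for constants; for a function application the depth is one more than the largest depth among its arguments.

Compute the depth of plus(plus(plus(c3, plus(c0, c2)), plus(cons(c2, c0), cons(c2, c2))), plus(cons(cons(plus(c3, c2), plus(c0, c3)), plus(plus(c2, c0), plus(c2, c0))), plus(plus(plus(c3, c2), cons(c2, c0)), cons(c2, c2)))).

5

depth(plus(c0, c2)) = 1 + max(0, 0) = 1
depth(plus(c3, plus(c0, c2))) = 1 + max(0, 1) = 2
depth(cons(c2, c0)) = 1 + max(0, 0) = 1
depth(cons(c2, c2)) = 1 + max(0, 0) = 1
depth(plus(cons(c2, c0), cons(c2, c2))) = 1 + max(1, 1) = 2
depth(plus(plus(c3, plus(c0, c2)), plus(cons(c2, c0), cons(c2, c2)))) = 1 + max(2, 2) = 3
depth(plus(c3, c2)) = 1 + max(0, 0) = 1
depth(plus(c0, c3)) = 1 + max(0, 0) = 1
depth(cons(plus(c3, c2), plus(c0, c3))) = 1 + max(1, 1) = 2
depth(plus(c2, c0)) = 1 + max(0, 0) = 1
depth(plus(plus(c2, c0), plus(c2, c0))) = 1 + max(1, 1) = 2
depth(cons(cons(plus(c3, c2), plus(c0, c3)), plus(plus(c2, c0), plus(c2, c0)))) = 1 + max(2, 2) = 3
depth(plus(plus(c3, c2), cons(c2, c0))) = 1 + max(1, 1) = 2
depth(plus(plus(plus(c3, c2), cons(c2, c0)), cons(c2, c2))) = 1 + max(2, 1) = 3
depth(plus(cons(cons(plus(c3, c2), plus(c0, c3)), plus(plus(c2, c0), plus(c2, c0))), plus(plus(plus(c3, c2), cons(c2, c0)), cons(c2, c2)))) = 1 + max(3, 3) = 4
depth(plus(plus(plus(c3, plus(c0, c2)), plus(cons(c2, c0), cons(c2, c2))), plus(cons(cons(plus(c3, c2), plus(c0, c3)), plus(plus(c2, c0), plus(c2, c0))), plus(plus(plus(c3, c2), cons(c2, c0)), cons(c2, c2))))) = 1 + max(3, 4) = 5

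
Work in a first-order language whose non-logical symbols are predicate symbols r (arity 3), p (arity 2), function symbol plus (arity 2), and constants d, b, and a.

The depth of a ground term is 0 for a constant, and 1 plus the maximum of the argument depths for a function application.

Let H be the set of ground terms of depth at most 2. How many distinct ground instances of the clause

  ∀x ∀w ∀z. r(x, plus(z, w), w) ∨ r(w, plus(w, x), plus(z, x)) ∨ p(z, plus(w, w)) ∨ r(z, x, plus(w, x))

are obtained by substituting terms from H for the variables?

3176523

Ground terms of depth ≤ 2:
  Let N_k = |{terms of depth ≤ k}|. Then N_0 = 3 and N_k = 3 + N_{k-1}^2 for k ≥ 1 (one summand per function symbol, arity giving the exponent).
  N_0 = 3
  N_1 = 3 + 3^2 = 12
  N_2 = 3 + 12^2 = 147
So there are 147 ground terms available for substitution.
The body mentions every one of the 3 quantified variables; since ground terms form a free algebra, no two substitutions collapse to the same formula.
Number of ground instances = 147^3 = 3176523.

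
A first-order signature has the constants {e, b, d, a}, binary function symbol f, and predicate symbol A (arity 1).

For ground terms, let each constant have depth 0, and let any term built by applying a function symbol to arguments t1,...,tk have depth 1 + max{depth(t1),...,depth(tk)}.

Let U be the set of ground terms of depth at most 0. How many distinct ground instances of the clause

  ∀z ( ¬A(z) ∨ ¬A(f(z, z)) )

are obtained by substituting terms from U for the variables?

4

Ground terms of depth ≤ 0:
  Let N_k count ground terms of depth at most k. Each non-constant term of depth ≤ k is some function symbol applied to depth-≤(k−1) arguments, giving N_k = 4 + N_{k-1}^2.
  N_0 = 4
  Explicitly: e, b, d, a.
So there are 4 ground terms available for substitution.
The clause has 1 distinct variable (z), which appears in the body. In the free term algebra distinct substitutions yield syntactically distinct ground instances.
Number of ground instances = 4.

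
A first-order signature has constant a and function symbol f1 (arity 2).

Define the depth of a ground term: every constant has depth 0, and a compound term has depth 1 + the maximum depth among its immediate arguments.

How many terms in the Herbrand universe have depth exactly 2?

3

Let N_k count ground terms of depth at most k. Each non-constant term of depth ≤ k is some function symbol applied to depth-≤(k−1) arguments, giving N_k = 1 + N_{k-1}^2.
N_0 = 1
N_1 = 1 + 1^2 = 2
N_2 = 1 + 2^2 = 5
Terms of depth exactly 2: N_2 − N_1 = 5 − 2 = 3.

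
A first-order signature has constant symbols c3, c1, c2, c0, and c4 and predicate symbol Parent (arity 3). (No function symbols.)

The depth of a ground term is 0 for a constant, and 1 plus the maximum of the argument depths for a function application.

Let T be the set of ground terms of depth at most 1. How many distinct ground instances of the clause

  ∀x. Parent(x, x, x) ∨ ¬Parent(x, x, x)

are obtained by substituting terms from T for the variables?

5

Ground terms of depth ≤ 1:
  With no function symbols every ground term is a constant, so there are exactly 5 ground terms at every depth bound.
  N_0 = 5
  N_1 = 5
So there are 5 ground terms available for substitution.
The variable x ranges independently over the available ground terms, and distinct assignments produce distinct instances.
Number of ground instances = 5.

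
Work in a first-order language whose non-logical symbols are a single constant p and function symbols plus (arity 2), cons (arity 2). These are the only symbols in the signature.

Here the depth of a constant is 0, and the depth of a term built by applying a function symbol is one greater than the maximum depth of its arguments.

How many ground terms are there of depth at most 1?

Let N_k count ground terms of depth at most k. Each non-constant term of depth ≤ k is some function symbol applied to depth-≤(k−1) arguments, giving N_k = 1 + N_{k-1}^2 + N_{k-1}^2.
N_0 = 1
N_1 = 1 + 1^2 + 1^2 = 3
Explicitly: p, plus(p, p), cons(p, p).

3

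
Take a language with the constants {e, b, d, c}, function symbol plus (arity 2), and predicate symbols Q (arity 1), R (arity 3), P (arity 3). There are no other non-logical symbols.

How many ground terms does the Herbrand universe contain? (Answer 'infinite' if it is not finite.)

The signature has at least one function symbol (plus, arity 2) and at least one constant (e).
Iterating plus gives infinitely many distinct ground terms: e, plus(e, e), plus(plus(e, e), plus(e, e)), ...
So the Herbrand universe is infinite.

infinite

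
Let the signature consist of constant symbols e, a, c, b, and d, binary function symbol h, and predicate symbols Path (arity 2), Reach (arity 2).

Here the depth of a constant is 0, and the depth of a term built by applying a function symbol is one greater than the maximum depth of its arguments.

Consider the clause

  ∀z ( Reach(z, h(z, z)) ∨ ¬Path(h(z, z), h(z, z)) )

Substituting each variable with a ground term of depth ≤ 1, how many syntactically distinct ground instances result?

Ground terms of depth ≤ 1:
  Write N_k for the number of ground terms of depth ≤ k. A term of depth ≤ k is either a constant or a function symbol applied to arguments of depth ≤ k−1, so N_k = 5 + N_{k-1}^2.
  N_0 = 5
  N_1 = 5 + 5^2 = 30
So there are 30 ground terms available for substitution.
The body mentions the single quantified variable z; since ground terms form a free algebra, no two substitutions collapse to the same formula.
Number of ground instances = 30.

30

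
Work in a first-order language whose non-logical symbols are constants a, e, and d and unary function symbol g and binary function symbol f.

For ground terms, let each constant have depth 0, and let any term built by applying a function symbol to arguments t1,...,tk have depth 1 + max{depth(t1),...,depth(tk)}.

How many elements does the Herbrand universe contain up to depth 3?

Let N_k count ground terms of depth at most k. Each non-constant term of depth ≤ k is some function symbol applied to depth-≤(k−1) arguments, giving N_k = 3 + N_{k-1} + N_{k-1}^2.
N_0 = 3
N_1 = 3 + 3 + 3^2 = 15
N_2 = 3 + 15 + 15^2 = 243
N_3 = 3 + 243 + 243^2 = 59295

59295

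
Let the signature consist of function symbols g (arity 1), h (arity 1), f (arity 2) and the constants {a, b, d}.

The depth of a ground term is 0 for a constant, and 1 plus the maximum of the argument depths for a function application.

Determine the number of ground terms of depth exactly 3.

132135

Let N_k count ground terms of depth at most k. Each non-constant term of depth ≤ k is some function symbol applied to depth-≤(k−1) arguments, giving N_k = 3 + N_{k-1} + N_{k-1} + N_{k-1}^2.
N_0 = 3
N_1 = 3 + 3 + 3 + 3^2 = 18
N_2 = 3 + 18 + 18 + 18^2 = 363
N_3 = 3 + 363 + 363 + 363^2 = 132498
Terms of depth exactly 3: N_3 − N_2 = 132498 − 363 = 132135.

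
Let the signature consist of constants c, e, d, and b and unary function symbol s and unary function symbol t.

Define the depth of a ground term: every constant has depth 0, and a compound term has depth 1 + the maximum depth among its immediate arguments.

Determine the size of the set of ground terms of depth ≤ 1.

12

Let N_k count ground terms of depth at most k. Each non-constant term of depth ≤ k is some function symbol applied to depth-≤(k−1) arguments, giving N_k = 4 + N_{k-1} + N_{k-1}.
N_0 = 4
N_1 = 4 + 4 + 4 = 12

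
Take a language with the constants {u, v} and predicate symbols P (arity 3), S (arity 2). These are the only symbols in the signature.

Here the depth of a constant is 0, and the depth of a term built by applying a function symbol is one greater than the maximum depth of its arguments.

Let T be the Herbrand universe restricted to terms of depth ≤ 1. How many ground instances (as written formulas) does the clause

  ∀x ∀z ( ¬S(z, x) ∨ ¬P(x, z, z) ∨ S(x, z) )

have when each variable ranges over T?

Ground terms of depth ≤ 1:
  With no function symbols every ground term is a constant, so there are exactly 2 ground terms at every depth bound.
  N_0 = 2
  N_1 = 2
  Explicitly: u, v.
So there are 2 ground terms available for substitution.
There are 2 variables to instantiate (x, z), each occurring in at least one literal, so different choices give different ground instances.
Number of ground instances = 2^2 = 4.

4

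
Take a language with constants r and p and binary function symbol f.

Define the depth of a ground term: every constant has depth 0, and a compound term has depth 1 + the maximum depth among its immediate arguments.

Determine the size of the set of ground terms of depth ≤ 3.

Write N_k for the number of ground terms of depth ≤ k. A term of depth ≤ k is either a constant or a function symbol applied to arguments of depth ≤ k−1, so N_k = 2 + N_{k-1}^2.
N_0 = 2
N_1 = 2 + 2^2 = 6
N_2 = 2 + 6^2 = 38
N_3 = 2 + 38^2 = 1446

1446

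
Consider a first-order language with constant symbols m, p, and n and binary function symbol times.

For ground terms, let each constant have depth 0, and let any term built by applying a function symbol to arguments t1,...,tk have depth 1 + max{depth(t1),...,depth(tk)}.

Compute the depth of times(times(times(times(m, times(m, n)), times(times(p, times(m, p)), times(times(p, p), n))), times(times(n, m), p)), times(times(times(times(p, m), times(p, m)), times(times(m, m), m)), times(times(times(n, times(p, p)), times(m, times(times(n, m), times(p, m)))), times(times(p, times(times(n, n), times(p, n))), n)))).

depth(times(m, n)) = 1 + max(0, 0) = 1
depth(times(m, times(m, n))) = 1 + max(0, 1) = 2
depth(times(m, p)) = 1 + max(0, 0) = 1
depth(times(p, times(m, p))) = 1 + max(0, 1) = 2
depth(times(p, p)) = 1 + max(0, 0) = 1
depth(times(times(p, p), n)) = 1 + max(1, 0) = 2
depth(times(times(p, times(m, p)), times(times(p, p), n))) = 1 + max(2, 2) = 3
depth(times(times(m, times(m, n)), times(times(p, times(m, p)), times(times(p, p), n)))) = 1 + max(2, 3) = 4
depth(times(n, m)) = 1 + max(0, 0) = 1
depth(times(times(n, m), p)) = 1 + max(1, 0) = 2
depth(times(times(times(m, times(m, n)), times(times(p, times(m, p)), times(times(p, p), n))), times(times(n, m), p))) = 1 + max(4, 2) = 5
depth(times(p, m)) = 1 + max(0, 0) = 1
depth(times(times(p, m), times(p, m))) = 1 + max(1, 1) = 2
depth(times(m, m)) = 1 + max(0, 0) = 1
depth(times(times(m, m), m)) = 1 + max(1, 0) = 2
depth(times(times(times(p, m), times(p, m)), times(times(m, m), m))) = 1 + max(2, 2) = 3
depth(times(n, times(p, p))) = 1 + max(0, 1) = 2
depth(times(times(n, m), times(p, m))) = 1 + max(1, 1) = 2
depth(times(m, times(times(n, m), times(p, m)))) = 1 + max(0, 2) = 3
depth(times(times(n, times(p, p)), times(m, times(times(n, m), times(p, m))))) = 1 + max(2, 3) = 4
depth(times(n, n)) = 1 + max(0, 0) = 1
depth(times(p, n)) = 1 + max(0, 0) = 1
depth(times(times(n, n), times(p, n))) = 1 + max(1, 1) = 2
depth(times(p, times(times(n, n), times(p, n)))) = 1 + max(0, 2) = 3
depth(times(times(p, times(times(n, n), times(p, n))), n)) = 1 + max(3, 0) = 4
depth(times(times(times(n, times(p, p)), times(m, times(times(n, m), times(p, m)))), times(times(p, times(times(n, n), times(p, n))), n))) = 1 + max(4, 4) = 5
depth(times(times(times(times(p, m), times(p, m)), times(times(m, m), m)), times(times(times(n, times(p, p)), times(m, times(times(n, m), times(p, m)))), times(times(p, times(times(n, n), times(p, n))), n)))) = 1 + max(3, 5) = 6
depth(times(times(times(times(m, times(m, n)), times(times(p, times(m, p)), times(times(p, p), n))), times(times(n, m), p)), times(times(times(times(p, m), times(p, m)), times(times(m, m), m)), times(times(times(n, times(p, p)), times(m, times(times(n, m), times(p, m)))), times(times(p, times(times(n, n), times(p, n))), n))))) = 1 + max(5, 6) = 7

7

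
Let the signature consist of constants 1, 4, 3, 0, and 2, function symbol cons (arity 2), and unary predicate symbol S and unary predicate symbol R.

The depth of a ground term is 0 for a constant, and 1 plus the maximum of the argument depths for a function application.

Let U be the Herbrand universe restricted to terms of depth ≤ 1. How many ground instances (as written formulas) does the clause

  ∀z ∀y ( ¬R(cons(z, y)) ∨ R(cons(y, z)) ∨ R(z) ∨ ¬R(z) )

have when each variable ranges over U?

900

Ground terms of depth ≤ 1:
  Let N_k = |{terms of depth ≤ k}|. Then N_0 = 5 and N_k = 5 + N_{k-1}^2 for k ≥ 1 (one summand per function symbol, arity giving the exponent).
  N_0 = 5
  N_1 = 5 + 5^2 = 30
So there are 30 ground terms available for substitution.
Each of z, y ranges independently over the available ground terms, and distinct assignments produce distinct instances.
Number of ground instances = 30^2 = 900.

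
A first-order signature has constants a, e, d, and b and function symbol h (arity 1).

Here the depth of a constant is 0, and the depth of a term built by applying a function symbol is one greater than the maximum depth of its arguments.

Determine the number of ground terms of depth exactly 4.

4

If N_k denotes the number of depth-≤k ground terms, the 4 constants give N_0 = 4, and each function symbol of arity r contributes N_{k-1}^r new terms at level k: N_k = 4 + N_{k-1}.
N_0 = 4
N_1 = 4 + 4 = 8
N_2 = 4 + 8 = 12
N_3 = 4 + 12 = 16
N_4 = 4 + 16 = 20
Terms of depth exactly 4: N_4 − N_3 = 20 − 16 = 4.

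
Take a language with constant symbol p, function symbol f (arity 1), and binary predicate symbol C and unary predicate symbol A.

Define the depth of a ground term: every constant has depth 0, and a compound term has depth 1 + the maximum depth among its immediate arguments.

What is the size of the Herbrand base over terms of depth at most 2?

First count ground terms of depth ≤ 2.
Write N_k for the number of ground terms of depth ≤ k. A term of depth ≤ k is either a constant or a function symbol applied to arguments of depth ≤ k−1, so N_k = 1 + N_{k-1}.
N_0 = 1
N_1 = 1 + 1 = 2
N_2 = 1 + 2 = 3
Explicitly: p, f(p), f(f(p)).
So |H| = 3.
Each predicate of arity r yields |H|^r ground atoms (one per choice of an r-tuple from H):
  C: 3^2 = 9;  A: 3
Total ground atoms: 9 + 3 = 12.

12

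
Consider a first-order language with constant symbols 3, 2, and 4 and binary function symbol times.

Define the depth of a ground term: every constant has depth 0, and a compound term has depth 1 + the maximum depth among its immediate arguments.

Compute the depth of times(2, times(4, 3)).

depth(times(4, 3)) = 1 + max(0, 0) = 1
depth(times(2, times(4, 3))) = 1 + max(0, 1) = 2

2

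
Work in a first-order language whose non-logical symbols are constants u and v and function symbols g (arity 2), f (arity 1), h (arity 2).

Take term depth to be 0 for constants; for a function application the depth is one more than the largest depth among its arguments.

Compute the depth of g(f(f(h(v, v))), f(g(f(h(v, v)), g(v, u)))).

depth(h(v, v)) = 1 + max(0, 0) = 1
depth(f(h(v, v))) = 1 + depth(h(v, v)) = 1 + 1 = 2
depth(f(f(h(v, v)))) = 1 + depth(f(h(v, v))) = 1 + 2 = 3
depth(g(v, u)) = 1 + max(0, 0) = 1
depth(g(f(h(v, v)), g(v, u))) = 1 + max(2, 1) = 3
depth(f(g(f(h(v, v)), g(v, u)))) = 1 + depth(g(f(h(v, v)), g(v, u))) = 1 + 3 = 4
depth(g(f(f(h(v, v))), f(g(f(h(v, v)), g(v, u))))) = 1 + max(3, 4) = 5

5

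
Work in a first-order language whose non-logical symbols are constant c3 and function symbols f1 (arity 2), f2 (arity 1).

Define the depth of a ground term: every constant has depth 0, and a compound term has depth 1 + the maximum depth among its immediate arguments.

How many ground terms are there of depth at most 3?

183

Write N_k for the number of ground terms of depth ≤ k. A term of depth ≤ k is either a constant or a function symbol applied to arguments of depth ≤ k−1, so N_k = 1 + N_{k-1}^2 + N_{k-1}.
N_0 = 1
N_1 = 1 + 1^2 + 1 = 3
N_2 = 1 + 3^2 + 3 = 13
N_3 = 1 + 13^2 + 13 = 183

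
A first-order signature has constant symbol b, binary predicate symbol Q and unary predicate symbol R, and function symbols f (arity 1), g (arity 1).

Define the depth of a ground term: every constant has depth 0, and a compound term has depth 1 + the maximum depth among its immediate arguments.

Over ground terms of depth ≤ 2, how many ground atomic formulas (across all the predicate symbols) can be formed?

First count ground terms of depth ≤ 2.
Write N_k for the number of ground terms of depth ≤ k. A term of depth ≤ k is either a constant or a function symbol applied to arguments of depth ≤ k−1, so N_k = 1 + N_{k-1} + N_{k-1}.
N_0 = 1
N_1 = 1 + 1 + 1 = 3
N_2 = 1 + 3 + 3 = 7
Explicitly: b, f(b), f(f(b)), f(g(b)), g(b), g(f(b)), g(g(b)).
So |H| = 7.
For each predicate symbol, the number of ground atoms is |H| raised to its arity; summing:
  Q: 7^2 = 49;  R: 7
Total ground atoms: 49 + 7 = 56.

56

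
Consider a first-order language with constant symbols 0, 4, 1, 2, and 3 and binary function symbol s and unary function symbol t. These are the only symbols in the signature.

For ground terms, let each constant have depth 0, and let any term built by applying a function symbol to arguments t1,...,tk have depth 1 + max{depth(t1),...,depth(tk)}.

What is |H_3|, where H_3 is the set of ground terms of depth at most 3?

1601495

Let N_k = |{terms of depth ≤ k}|. Then N_0 = 5 and N_k = 5 + N_{k-1}^2 + N_{k-1} for k ≥ 1 (one summand per function symbol, arity giving the exponent).
N_0 = 5
N_1 = 5 + 5^2 + 5 = 35
N_2 = 5 + 35^2 + 35 = 1265
N_3 = 5 + 1265^2 + 1265 = 1601495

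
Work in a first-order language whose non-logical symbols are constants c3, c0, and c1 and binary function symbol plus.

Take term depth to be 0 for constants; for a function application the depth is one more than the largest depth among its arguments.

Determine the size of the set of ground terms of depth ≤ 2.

147

If N_k denotes the number of depth-≤k ground terms, the 3 constants give N_0 = 3, and each function symbol of arity r contributes N_{k-1}^r new terms at level k: N_k = 3 + N_{k-1}^2.
N_0 = 3
N_1 = 3 + 3^2 = 12
N_2 = 3 + 12^2 = 147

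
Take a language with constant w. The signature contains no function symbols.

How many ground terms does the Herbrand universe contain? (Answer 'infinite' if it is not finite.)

There are no function symbols, so the only ground term is the single constant.
The Herbrand universe is {w}, finite with 1 element.

1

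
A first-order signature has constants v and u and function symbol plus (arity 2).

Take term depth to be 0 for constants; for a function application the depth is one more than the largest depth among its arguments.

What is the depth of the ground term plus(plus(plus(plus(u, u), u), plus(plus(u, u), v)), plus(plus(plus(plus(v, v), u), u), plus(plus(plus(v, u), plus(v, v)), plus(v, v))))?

depth(plus(u, u)) = 1 + max(0, 0) = 1
depth(plus(plus(u, u), u)) = 1 + max(1, 0) = 2
depth(plus(plus(u, u), v)) = 1 + max(1, 0) = 2
depth(plus(plus(plus(u, u), u), plus(plus(u, u), v))) = 1 + max(2, 2) = 3
depth(plus(v, v)) = 1 + max(0, 0) = 1
depth(plus(plus(v, v), u)) = 1 + max(1, 0) = 2
depth(plus(plus(plus(v, v), u), u)) = 1 + max(2, 0) = 3
depth(plus(v, u)) = 1 + max(0, 0) = 1
depth(plus(plus(v, u), plus(v, v))) = 1 + max(1, 1) = 2
depth(plus(plus(plus(v, u), plus(v, v)), plus(v, v))) = 1 + max(2, 1) = 3
depth(plus(plus(plus(plus(v, v), u), u), plus(plus(plus(v, u), plus(v, v)), plus(v, v)))) = 1 + max(3, 3) = 4
depth(plus(plus(plus(plus(u, u), u), plus(plus(u, u), v)), plus(plus(plus(plus(v, v), u), u), plus(plus(plus(v, u), plus(v, v)), plus(v, v))))) = 1 + max(3, 4) = 5

5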